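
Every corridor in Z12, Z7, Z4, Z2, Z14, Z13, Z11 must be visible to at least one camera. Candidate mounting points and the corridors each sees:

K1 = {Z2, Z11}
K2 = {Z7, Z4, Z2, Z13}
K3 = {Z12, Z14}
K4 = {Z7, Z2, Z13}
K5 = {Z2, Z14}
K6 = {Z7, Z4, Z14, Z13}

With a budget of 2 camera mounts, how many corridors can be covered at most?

Choosing K1, K6 covers {Z7, Z4, Z2, Z14, Z13, Z11} — 6 corridors.
No choice of 2 camera mounts does better; here Z12 is left uncovered.

6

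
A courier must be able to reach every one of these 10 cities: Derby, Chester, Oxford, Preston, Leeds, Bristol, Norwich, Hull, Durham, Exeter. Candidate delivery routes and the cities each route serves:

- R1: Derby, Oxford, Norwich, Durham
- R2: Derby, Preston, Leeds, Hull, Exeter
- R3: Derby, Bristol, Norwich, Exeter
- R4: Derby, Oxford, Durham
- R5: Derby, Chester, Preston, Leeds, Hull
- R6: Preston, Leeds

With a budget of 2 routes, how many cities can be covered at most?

8

Choosing R1, R2 covers {Derby, Oxford, Preston, Leeds, Norwich, Hull, Durham, Exeter} — 8 cities.
No choice of 2 routes does better; here Chester, Bristol are left uncovered.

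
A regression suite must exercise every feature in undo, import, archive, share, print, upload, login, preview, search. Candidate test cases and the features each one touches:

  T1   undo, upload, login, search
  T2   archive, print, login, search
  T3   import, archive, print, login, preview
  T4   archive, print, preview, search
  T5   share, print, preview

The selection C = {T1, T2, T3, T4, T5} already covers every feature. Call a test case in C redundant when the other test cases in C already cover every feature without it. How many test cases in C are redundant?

Drop T1: undo, upload uncovered — not redundant.
Drop T2: the rest still cover every feature — redundant.
Drop T3: import uncovered — not redundant.
Drop T4: the rest still cover every feature — redundant.
Drop T5: share uncovered — not redundant.
2 redundant: T2, T4.

2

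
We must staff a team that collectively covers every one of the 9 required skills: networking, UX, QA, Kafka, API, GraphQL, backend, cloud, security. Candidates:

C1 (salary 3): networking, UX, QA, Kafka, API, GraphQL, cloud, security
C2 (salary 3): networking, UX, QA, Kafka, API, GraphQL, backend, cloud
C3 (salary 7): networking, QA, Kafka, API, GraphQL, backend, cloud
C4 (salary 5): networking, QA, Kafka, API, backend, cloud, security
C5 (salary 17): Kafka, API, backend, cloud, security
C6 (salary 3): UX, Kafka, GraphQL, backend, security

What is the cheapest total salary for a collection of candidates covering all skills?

C1, C2 cover every skill at salary 3 + 3 = 6.
Any cover uses at least 2 candidates; among all covering selections none totals below 6.

6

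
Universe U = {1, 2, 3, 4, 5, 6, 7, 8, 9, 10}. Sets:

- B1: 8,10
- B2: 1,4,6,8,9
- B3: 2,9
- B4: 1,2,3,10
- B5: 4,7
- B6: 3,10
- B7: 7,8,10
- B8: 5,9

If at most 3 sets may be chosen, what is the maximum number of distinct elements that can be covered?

Choosing B2, B4, B5 covers {1, 2, 3, 4, 6, 7, 8, 9, 10} — 9 elements.
No choice of 3 sets does better; here 5 is left uncovered.

9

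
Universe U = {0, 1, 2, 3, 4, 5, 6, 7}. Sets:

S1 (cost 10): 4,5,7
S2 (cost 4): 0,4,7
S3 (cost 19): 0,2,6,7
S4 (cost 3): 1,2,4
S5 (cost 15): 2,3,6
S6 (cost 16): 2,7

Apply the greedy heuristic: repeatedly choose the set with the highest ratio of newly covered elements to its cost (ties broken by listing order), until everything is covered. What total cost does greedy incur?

Pick 1: S4 adds 3 new (1, 2, 4) at cost 3 (ratio 3/3).
Pick 2: S2 adds 2 new (0, 7) at cost 4 (ratio 2/4).
Pick 3: S5 adds 2 new (3, 6) at cost 15 (ratio 2/15).
Pick 4: S1 adds 1 new (5) at cost 10 (ratio 1/10).
Greedy total cost: 3 + 4 + 15 + 10 = 32.

32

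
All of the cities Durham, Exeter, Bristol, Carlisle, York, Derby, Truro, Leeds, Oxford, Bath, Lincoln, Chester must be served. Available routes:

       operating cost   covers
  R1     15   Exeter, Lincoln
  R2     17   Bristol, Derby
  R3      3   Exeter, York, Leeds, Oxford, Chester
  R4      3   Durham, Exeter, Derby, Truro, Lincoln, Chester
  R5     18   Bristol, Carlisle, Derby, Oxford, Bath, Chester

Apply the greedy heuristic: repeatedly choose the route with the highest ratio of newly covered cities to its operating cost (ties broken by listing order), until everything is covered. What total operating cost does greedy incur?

Pick 1: R4 adds 6 new (Durham, Exeter, Derby, Truro, Lincoln, Chester) at operating cost 3 (ratio 6/3).
Pick 2: R3 adds 3 new (York, Leeds, Oxford) at operating cost 3 (ratio 3/3).
Pick 3: R5 adds 3 new (Bristol, Carlisle, Bath) at operating cost 18 (ratio 3/18).
Greedy total operating cost: 3 + 3 + 18 = 24.

24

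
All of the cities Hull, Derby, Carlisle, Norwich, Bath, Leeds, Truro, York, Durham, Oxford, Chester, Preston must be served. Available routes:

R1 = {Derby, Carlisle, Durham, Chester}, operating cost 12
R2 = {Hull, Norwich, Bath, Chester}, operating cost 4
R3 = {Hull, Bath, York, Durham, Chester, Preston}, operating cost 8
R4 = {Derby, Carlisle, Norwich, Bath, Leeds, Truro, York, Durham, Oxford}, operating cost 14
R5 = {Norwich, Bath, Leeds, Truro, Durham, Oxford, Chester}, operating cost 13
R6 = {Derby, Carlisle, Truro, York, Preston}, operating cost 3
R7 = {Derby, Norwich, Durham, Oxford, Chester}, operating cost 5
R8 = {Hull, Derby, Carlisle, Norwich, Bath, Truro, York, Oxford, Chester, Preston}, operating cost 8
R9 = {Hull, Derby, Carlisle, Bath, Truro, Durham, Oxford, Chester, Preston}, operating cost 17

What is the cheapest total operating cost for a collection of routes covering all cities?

R2, R5, R6 cover every city at operating cost 4 + 13 + 3 = 20.
Any cover uses at least 2 routes; among all covering selections none totals below 20.
Greedy by coverage-per-operating cost would pick R6, R2, R7, R5 for 25 — worse than the optimum 20.

20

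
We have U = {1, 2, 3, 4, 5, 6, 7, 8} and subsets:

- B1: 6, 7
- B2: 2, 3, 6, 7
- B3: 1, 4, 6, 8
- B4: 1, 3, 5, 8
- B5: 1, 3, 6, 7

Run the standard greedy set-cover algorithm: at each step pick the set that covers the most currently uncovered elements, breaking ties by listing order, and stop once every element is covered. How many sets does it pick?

3

Pick 1: B2 covers 4 new elements (2, 3, 6, 7).
Pick 2: B3 covers 3 new elements (1, 4, 8).
Pick 3: B4 covers 1 new elements (5).
Greedy uses 3 sets.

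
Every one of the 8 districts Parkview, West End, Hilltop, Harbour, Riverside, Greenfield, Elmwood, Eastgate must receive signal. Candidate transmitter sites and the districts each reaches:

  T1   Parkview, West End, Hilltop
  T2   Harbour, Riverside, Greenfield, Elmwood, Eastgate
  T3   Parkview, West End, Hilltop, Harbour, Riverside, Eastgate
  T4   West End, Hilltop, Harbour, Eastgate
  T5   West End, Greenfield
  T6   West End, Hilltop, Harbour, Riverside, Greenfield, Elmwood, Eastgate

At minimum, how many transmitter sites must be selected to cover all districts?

T1, T2 together cover {Parkview, West End, Hilltop, Harbour, Riverside, Greenfield, Elmwood, Eastgate} — every district.
No single transmitter site contains all 8 districts, so 2 is optimal.

2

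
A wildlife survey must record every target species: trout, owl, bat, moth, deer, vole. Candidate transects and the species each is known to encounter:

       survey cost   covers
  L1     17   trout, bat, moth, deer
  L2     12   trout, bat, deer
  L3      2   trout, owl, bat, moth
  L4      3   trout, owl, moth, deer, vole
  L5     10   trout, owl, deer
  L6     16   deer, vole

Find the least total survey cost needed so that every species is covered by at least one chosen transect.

L3, L4 cover every species at survey cost 2 + 3 = 5.
Any cover uses at least 2 transects; among all covering selections none totals below 5.

5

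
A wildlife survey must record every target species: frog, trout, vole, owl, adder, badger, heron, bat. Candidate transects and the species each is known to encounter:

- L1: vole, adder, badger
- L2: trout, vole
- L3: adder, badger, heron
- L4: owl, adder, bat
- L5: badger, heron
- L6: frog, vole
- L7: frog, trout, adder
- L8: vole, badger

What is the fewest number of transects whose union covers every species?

4

L1, L3, L4, L7 together cover {frog, trout, vole, owl, adder, badger, heron, bat} — every species.
No 3 of the 8 transects cover everything (all 56 triples fall short), so 4 is minimum.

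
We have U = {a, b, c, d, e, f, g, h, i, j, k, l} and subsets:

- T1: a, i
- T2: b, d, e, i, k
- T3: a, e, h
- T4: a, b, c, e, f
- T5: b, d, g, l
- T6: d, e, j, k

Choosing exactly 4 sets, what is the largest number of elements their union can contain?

Choosing T1, T4, T5, T6 covers {a, b, c, d, e, f, g, i, j, k, l} — 11 elements.
No choice of 4 sets does better; here h is left uncovered.

11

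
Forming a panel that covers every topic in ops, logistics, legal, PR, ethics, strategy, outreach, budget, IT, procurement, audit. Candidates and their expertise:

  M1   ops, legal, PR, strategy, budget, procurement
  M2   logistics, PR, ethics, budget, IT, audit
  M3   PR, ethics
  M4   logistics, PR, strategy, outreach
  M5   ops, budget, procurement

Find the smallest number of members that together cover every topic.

M1, M2, M4 together cover {ops, logistics, legal, PR, ethics, strategy, outreach, budget, IT, procurement, audit} — every topic.
No 2 of the 5 members cover everything (all 10 pairs fall short), so 3 is minimum.

3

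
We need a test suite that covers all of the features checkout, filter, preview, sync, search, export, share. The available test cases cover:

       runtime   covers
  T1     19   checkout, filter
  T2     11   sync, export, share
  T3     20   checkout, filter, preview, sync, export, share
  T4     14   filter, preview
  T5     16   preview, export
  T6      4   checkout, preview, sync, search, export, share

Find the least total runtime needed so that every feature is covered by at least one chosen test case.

T4, T6 cover every feature at runtime 14 + 4 = 18.
Any cover uses at least 2 test cases; among all covering selections none totals below 18.

18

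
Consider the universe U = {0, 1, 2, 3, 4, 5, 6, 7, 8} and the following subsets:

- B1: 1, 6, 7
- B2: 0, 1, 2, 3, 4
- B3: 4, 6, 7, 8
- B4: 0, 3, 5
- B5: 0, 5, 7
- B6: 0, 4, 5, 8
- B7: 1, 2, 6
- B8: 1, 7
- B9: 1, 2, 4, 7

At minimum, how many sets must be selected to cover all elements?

3

B1, B2, B6 together cover {0, 1, 2, 3, 4, 5, 6, 7, 8} — every element.
No 2 of the 9 sets cover everything (all 36 pairs fall short), so 3 is minimum.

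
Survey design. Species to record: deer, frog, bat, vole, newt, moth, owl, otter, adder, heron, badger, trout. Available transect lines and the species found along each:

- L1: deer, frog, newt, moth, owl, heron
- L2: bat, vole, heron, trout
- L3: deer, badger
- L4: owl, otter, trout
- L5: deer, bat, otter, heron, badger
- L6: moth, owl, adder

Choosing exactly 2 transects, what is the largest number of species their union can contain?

Choosing L1, L2 covers {deer, frog, bat, vole, newt, moth, owl, heron, trout} — 9 species.
No choice of 2 transects does better; here otter, adder, badger are left uncovered.

9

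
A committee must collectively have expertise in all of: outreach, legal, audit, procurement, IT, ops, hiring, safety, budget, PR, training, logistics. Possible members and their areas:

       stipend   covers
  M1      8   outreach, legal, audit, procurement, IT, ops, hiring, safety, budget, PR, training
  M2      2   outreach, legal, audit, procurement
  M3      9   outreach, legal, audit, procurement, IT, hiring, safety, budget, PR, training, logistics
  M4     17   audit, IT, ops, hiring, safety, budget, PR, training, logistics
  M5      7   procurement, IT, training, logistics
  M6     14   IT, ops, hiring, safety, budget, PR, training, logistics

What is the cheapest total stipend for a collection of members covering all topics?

15

M1, M5 cover every topic at stipend 8 + 7 = 15.
Any cover uses at least 2 members; among all covering selections none totals below 15.
Greedy by coverage-per-stipend would pick M2, M1, M5 for 17 — worse than the optimum 15.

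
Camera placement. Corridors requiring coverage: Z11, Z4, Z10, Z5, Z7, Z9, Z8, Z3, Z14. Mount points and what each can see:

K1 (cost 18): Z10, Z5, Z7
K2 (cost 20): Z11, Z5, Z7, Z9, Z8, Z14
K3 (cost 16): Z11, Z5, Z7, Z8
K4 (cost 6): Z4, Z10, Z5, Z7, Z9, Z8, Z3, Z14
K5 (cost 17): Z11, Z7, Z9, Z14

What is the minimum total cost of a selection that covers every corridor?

22

K3, K4 cover every corridor at cost 16 + 6 = 22.
Any cover uses at least 2 camera mounts; among all covering selections none totals below 22.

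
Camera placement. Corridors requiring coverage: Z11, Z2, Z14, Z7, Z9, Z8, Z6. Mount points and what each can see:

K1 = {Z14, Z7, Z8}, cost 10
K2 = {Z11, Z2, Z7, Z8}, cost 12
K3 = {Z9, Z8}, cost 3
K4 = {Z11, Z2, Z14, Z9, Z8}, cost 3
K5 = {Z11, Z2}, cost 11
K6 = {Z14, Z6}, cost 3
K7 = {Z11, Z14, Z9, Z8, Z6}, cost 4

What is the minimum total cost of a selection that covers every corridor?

K2, K7 cover every corridor at cost 12 + 4 = 16.
Any cover uses at least 2 camera mounts; among all covering selections none totals below 16.

16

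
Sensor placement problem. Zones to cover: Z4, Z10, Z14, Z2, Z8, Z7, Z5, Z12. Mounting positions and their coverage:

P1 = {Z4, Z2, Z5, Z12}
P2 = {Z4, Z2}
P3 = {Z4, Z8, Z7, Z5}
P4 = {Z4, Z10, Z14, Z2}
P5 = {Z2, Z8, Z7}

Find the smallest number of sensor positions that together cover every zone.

3

P1, P3, P4 together cover {Z4, Z10, Z14, Z2, Z8, Z7, Z5, Z12} — every zone.
No 2 of the 5 sensor positions cover everything (all 10 pairs fall short), so 3 is minimum.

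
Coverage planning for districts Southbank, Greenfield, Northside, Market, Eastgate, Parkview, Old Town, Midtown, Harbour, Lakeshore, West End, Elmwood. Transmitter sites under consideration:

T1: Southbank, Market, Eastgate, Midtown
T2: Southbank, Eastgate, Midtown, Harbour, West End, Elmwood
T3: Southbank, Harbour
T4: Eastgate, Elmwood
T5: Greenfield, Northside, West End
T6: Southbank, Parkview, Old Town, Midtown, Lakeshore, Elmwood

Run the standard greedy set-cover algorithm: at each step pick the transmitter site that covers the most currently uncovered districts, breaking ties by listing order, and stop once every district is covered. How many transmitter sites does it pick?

4

Pick 1: T2 covers 6 new districts (Southbank, Eastgate, Midtown, Harbour, West End, Elmwood).
Pick 2: T6 covers 3 new districts (Parkview, Old Town, Lakeshore).
Pick 3: T5 covers 2 new districts (Greenfield, Northside).
Pick 4: T1 covers 1 new districts (Market).
Greedy uses 4 transmitter sites.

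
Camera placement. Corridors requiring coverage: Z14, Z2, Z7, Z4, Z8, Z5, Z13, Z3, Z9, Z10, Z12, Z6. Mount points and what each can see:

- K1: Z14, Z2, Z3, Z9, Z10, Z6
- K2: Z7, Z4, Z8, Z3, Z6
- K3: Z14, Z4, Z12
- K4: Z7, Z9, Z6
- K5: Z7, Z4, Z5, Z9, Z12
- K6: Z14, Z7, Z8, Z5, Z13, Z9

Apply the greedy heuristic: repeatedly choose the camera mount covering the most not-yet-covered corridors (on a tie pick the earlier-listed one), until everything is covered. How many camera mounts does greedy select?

Pick 1: K1 covers 6 new corridors (Z14, Z2, Z3, Z9, Z10, Z6).
Pick 2: K5 covers 4 new corridors (Z7, Z4, Z5, Z12).
Pick 3: K6 covers 2 new corridors (Z8, Z13).
Greedy uses 3 camera mounts.

3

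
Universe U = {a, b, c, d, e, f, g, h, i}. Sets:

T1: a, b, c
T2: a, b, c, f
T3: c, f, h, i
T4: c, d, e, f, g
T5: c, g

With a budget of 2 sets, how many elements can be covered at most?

7

Choosing T1, T4 covers {a, b, c, d, e, f, g} — 7 elements.
No choice of 2 sets does better; here h, i are left uncovered.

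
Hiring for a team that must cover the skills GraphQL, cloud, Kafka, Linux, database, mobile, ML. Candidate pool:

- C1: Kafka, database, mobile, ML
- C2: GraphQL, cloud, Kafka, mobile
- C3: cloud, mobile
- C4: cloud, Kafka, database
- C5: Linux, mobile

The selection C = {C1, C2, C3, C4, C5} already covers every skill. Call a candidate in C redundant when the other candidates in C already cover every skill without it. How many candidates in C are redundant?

2

Drop C1: ML uncovered — not redundant.
Drop C2: GraphQL uncovered — not redundant.
Drop C3: the rest still cover every skill — redundant.
Drop C4: the rest still cover every skill — redundant.
Drop C5: Linux uncovered — not redundant.
2 redundant: C3, C4.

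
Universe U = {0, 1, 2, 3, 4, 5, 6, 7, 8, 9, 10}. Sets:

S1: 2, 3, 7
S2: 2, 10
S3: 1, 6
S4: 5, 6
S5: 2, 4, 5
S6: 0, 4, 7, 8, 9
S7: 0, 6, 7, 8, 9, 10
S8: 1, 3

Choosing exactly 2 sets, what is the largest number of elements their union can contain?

9

Choosing S5, S7 covers {0, 2, 4, 5, 6, 7, 8, 9, 10} — 9 elements.
No choice of 2 sets does better; here 1, 3 are left uncovered.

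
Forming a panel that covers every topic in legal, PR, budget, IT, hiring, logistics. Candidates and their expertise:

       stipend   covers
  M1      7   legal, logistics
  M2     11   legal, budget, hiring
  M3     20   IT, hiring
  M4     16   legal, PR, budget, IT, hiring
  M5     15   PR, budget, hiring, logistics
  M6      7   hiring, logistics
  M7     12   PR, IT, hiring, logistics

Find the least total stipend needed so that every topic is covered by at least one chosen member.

23

M1, M4 cover every topic at stipend 7 + 16 = 23.
Any cover uses at least 2 members; among all covering selections none totals below 23.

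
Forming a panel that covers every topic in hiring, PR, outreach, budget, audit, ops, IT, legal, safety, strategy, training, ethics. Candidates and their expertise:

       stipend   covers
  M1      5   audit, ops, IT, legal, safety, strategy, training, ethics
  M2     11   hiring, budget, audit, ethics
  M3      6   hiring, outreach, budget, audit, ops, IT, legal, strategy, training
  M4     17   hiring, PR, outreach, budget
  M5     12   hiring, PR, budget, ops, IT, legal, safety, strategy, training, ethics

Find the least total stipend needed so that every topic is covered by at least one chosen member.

18

M3, M5 cover every topic at stipend 6 + 12 = 18.
Any cover uses at least 2 members; among all covering selections none totals below 18.
Greedy by coverage-per-stipend would pick M1, M3, M5 for 23 — worse than the optimum 18.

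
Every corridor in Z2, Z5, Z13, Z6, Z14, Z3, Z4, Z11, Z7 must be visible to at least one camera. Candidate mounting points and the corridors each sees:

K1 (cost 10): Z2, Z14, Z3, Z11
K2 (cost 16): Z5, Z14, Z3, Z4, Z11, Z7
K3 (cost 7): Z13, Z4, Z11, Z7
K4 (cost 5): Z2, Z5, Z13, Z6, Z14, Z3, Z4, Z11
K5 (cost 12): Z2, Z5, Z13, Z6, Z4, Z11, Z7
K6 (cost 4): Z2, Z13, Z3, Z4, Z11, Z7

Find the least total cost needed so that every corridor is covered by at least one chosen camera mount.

9

K4, K6 cover every corridor at cost 5 + 4 = 9.
Any cover uses at least 2 camera mounts; among all covering selections none totals below 9.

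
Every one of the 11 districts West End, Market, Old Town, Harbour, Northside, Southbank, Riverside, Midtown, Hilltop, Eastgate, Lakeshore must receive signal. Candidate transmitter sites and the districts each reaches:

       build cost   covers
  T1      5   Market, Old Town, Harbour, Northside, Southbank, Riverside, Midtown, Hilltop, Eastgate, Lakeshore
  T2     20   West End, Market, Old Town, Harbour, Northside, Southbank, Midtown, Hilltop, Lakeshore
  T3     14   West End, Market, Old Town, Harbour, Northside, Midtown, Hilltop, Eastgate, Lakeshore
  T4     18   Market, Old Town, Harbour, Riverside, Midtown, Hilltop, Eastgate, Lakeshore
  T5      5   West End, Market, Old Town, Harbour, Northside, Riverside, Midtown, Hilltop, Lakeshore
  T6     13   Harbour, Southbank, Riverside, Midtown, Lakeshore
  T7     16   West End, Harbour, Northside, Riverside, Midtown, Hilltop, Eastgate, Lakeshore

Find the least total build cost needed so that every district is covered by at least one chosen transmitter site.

10

T1, T5 cover every district at build cost 5 + 5 = 10.
Any cover uses at least 2 transmitter sites; among all covering selections none totals below 10.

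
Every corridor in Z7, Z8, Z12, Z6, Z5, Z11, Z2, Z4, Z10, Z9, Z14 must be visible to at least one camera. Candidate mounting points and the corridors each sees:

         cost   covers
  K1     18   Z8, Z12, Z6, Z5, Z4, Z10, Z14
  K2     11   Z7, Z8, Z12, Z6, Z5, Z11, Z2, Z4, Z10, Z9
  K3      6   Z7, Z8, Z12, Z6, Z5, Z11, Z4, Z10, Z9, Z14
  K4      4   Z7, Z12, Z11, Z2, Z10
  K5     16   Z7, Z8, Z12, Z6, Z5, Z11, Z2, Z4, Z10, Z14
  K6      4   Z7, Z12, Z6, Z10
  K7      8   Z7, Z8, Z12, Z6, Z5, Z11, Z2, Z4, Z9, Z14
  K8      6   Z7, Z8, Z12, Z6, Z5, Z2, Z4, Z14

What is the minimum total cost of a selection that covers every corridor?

10

K3, K4 cover every corridor at cost 6 + 4 = 10.
Any cover uses at least 2 camera mounts; among all covering selections none totals below 10.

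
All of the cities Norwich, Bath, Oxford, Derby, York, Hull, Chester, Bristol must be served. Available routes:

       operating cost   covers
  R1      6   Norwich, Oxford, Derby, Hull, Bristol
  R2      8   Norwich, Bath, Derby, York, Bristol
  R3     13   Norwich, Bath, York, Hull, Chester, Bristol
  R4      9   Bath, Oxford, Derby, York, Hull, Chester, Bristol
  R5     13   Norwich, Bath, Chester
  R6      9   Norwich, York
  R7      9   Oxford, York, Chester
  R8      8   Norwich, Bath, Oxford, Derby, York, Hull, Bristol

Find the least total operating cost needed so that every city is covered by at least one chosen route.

15

R1, R4 cover every city at operating cost 6 + 9 = 15.
Any cover uses at least 2 routes; among all covering selections none totals below 15.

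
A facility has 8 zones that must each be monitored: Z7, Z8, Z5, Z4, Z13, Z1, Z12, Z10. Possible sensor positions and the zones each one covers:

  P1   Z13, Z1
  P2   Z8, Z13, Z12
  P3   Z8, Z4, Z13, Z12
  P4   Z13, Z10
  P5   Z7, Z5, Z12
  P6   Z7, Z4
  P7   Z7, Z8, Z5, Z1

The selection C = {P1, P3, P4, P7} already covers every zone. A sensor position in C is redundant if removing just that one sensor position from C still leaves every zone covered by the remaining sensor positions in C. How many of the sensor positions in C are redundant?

1

Drop P1: the rest still cover every zone — redundant.
Drop P3: Z4, Z12 uncovered — not redundant.
Drop P4: Z10 uncovered — not redundant.
Drop P7: Z7, Z5 uncovered — not redundant.
1 redundant: P1.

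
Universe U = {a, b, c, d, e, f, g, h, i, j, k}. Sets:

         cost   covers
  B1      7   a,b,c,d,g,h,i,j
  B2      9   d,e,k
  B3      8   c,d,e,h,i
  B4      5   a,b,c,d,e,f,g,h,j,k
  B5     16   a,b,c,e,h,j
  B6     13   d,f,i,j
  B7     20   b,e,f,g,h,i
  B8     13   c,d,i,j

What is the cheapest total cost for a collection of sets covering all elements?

12

B1, B4 cover every element at cost 7 + 5 = 12.
Any cover uses at least 2 sets; among all covering selections none totals below 12.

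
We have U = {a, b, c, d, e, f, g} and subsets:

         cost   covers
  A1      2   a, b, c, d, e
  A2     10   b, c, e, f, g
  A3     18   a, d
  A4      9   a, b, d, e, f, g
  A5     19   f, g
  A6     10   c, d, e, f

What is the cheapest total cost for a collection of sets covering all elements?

A1, A4 cover every element at cost 2 + 9 = 11.
Any cover uses at least 2 sets; among all covering selections none totals below 11.

11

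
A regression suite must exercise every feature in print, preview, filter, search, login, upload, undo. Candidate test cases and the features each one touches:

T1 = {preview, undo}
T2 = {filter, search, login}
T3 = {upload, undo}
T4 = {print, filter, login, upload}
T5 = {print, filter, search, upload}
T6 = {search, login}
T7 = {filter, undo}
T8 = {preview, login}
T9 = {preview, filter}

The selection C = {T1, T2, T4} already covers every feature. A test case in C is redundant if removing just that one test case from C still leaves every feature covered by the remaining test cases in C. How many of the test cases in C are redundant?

Drop T1: preview, undo uncovered — not redundant.
Drop T2: search uncovered — not redundant.
Drop T4: print, upload uncovered — not redundant.
None of the test cases in C is redundant.

0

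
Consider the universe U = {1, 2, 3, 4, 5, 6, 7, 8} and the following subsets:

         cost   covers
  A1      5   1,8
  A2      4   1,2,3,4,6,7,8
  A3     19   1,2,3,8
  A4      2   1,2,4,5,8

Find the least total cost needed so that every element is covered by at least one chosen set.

A2, A4 cover every element at cost 4 + 2 = 6.
Any cover uses at least 2 sets; among all covering selections none totals below 6.

6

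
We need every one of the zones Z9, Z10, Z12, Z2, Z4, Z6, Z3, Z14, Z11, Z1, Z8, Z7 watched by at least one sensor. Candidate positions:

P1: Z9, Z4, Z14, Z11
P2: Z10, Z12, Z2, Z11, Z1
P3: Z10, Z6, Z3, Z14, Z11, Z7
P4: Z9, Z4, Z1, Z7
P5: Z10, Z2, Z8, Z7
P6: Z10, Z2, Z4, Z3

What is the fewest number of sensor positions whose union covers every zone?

P1, P2, P3, P5 together cover {Z9, Z10, Z12, Z2, Z4, Z6, Z3, Z14, Z11, Z1, Z8, Z7} — every zone.
No 3 of the 6 sensor positions cover everything (all 20 triples fall short), so 4 is minimum.

4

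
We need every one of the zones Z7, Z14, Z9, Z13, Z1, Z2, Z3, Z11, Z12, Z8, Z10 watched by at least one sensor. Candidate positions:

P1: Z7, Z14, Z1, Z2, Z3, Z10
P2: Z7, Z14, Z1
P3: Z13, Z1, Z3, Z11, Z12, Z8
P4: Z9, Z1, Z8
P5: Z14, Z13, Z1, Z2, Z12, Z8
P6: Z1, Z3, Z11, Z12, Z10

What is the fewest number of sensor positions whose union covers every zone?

3

P1, P3, P4 together cover {Z7, Z14, Z9, Z13, Z1, Z2, Z3, Z11, Z12, Z8, Z10} — every zone.
No 2 of the 6 sensor positions cover everything (all 15 pairs fall short), so 3 is minimum.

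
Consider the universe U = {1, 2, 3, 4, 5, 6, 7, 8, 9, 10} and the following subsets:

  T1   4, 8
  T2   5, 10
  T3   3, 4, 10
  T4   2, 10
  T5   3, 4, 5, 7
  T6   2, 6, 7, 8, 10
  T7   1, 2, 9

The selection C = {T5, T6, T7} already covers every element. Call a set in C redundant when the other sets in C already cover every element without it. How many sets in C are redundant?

0

Drop T5: 3, 4, 5 uncovered — not redundant.
Drop T6: 6, 8, 10 uncovered — not redundant.
Drop T7: 1, 9 uncovered — not redundant.
None of the sets in C is redundant.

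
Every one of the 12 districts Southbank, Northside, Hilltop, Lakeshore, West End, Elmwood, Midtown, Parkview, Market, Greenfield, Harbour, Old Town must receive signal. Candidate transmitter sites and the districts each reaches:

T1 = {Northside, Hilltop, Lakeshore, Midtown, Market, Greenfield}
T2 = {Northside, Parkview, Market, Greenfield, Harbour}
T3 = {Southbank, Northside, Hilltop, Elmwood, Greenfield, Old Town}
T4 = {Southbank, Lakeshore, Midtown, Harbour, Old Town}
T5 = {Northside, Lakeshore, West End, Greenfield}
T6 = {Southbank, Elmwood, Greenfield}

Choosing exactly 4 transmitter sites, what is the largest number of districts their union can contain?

12

Choosing T1, T2, T3, T5 covers {Southbank, Northside, Hilltop, Lakeshore, West End, Elmwood, Midtown, Parkview, Market, Greenfield, Harbour, Old Town} — 12 districts.
That is all 12 districts.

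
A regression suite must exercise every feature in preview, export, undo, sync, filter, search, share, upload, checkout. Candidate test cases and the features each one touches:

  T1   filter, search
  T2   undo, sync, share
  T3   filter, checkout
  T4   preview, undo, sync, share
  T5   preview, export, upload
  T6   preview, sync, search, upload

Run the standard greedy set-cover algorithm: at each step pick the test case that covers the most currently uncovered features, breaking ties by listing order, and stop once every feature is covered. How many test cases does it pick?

Pick 1: T4 covers 4 new features (preview, undo, sync, share).
Pick 2: T1 covers 2 new features (filter, search).
Pick 3: T5 covers 2 new features (export, upload).
Pick 4: T3 covers 1 new features (checkout).
Greedy uses 4 test cases.

4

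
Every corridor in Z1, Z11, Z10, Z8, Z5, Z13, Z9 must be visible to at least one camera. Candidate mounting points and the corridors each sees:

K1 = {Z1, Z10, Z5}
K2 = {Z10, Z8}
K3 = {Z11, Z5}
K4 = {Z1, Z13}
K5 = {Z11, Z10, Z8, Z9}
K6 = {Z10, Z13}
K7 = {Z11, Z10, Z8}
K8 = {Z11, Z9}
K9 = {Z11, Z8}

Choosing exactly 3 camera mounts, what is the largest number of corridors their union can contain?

Choosing K1, K4, K5 covers {Z1, Z11, Z10, Z8, Z5, Z13, Z9} — 7 corridors.
That is all 7 corridors.

7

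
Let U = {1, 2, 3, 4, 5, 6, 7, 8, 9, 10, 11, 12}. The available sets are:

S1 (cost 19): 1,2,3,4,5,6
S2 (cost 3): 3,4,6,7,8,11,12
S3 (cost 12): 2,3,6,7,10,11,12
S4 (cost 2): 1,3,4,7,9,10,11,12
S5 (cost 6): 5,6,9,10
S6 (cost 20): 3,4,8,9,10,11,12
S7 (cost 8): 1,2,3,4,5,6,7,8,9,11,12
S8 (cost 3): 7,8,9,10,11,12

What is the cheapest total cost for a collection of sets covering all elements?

10

S4, S7 cover every element at cost 2 + 8 = 10.
Any cover uses at least 2 sets; among all covering selections none totals below 10.
Greedy by coverage-per-cost would pick S4, S2, S7 for 13 — worse than the optimum 10.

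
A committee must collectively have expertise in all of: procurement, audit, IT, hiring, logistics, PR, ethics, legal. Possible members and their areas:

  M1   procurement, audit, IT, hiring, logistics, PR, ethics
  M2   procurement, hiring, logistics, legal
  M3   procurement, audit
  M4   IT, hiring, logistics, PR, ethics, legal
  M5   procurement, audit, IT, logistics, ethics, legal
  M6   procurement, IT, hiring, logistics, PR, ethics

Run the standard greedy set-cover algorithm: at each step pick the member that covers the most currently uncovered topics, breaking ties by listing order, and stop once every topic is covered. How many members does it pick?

2

Pick 1: M1 covers 7 new topics (procurement, audit, IT, hiring, logistics, PR, ethics).
Pick 2: M2 covers 1 new topics (legal).
Greedy uses 2 members.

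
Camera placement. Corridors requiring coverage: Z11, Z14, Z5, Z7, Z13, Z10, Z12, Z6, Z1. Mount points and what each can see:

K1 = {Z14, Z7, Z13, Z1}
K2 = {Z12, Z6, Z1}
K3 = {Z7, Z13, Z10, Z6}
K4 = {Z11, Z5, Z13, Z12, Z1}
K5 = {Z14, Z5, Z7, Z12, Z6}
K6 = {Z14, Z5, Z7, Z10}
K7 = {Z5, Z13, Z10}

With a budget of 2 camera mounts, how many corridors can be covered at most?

Choosing K3, K4 covers {Z11, Z5, Z7, Z13, Z10, Z12, Z6, Z1} — 8 corridors.
No choice of 2 camera mounts does better; here Z14 is left uncovered.

8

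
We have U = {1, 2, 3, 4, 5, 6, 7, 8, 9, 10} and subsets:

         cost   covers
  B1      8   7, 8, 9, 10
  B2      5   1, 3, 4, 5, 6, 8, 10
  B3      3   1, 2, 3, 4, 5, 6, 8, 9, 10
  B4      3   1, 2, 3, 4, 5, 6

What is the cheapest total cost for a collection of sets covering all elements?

11

B1, B3 cover every element at cost 8 + 3 = 11.
Any cover uses at least 2 sets; among all covering selections none totals below 11.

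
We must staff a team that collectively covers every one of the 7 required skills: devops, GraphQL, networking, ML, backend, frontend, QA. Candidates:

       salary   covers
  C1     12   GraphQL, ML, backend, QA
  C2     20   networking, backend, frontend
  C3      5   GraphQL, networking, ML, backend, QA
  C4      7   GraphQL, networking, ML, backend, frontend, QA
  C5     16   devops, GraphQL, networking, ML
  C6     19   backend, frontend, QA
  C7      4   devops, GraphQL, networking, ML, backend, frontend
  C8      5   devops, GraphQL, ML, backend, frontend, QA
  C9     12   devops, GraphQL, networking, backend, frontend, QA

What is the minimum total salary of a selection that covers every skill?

C3, C7 cover every skill at salary 5 + 4 = 9.
Any cover uses at least 2 candidates; among all covering selections none totals below 9.

9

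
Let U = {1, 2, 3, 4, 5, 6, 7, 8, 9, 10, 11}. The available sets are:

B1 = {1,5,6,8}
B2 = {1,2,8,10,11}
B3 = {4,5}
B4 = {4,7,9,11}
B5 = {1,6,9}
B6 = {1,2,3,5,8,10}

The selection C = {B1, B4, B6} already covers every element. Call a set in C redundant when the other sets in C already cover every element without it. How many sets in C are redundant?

Drop B1: 6 uncovered — not redundant.
Drop B4: 4, 7, 9, 11 uncovered — not redundant.
Drop B6: 2, 3, 10 uncovered — not redundant.
None of the sets in C is redundant.

0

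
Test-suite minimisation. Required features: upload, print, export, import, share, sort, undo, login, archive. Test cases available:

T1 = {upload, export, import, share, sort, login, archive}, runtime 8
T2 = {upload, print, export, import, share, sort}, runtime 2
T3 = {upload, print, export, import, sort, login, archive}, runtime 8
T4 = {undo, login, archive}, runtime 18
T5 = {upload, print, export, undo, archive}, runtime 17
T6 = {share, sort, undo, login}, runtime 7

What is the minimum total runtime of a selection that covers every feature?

15

T3, T6 cover every feature at runtime 8 + 7 = 15.
Any cover uses at least 2 test cases; among all covering selections none totals below 15.
Greedy by coverage-per-runtime would pick T2, T6, T1 for 17 — worse than the optimum 15.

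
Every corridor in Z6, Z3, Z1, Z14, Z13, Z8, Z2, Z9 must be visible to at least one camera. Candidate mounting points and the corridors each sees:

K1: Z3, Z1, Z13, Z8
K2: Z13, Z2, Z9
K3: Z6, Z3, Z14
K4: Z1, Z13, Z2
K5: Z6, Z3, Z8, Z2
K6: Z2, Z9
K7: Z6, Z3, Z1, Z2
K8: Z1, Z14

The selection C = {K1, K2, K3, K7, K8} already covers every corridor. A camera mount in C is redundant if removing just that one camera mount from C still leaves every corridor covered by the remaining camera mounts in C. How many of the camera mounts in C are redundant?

3

Drop K1: Z8 uncovered — not redundant.
Drop K2: Z9 uncovered — not redundant.
Drop K3: the rest still cover every corridor — redundant.
Drop K7: the rest still cover every corridor — redundant.
Drop K8: the rest still cover every corridor — redundant.
3 redundant: K3, K7, K8.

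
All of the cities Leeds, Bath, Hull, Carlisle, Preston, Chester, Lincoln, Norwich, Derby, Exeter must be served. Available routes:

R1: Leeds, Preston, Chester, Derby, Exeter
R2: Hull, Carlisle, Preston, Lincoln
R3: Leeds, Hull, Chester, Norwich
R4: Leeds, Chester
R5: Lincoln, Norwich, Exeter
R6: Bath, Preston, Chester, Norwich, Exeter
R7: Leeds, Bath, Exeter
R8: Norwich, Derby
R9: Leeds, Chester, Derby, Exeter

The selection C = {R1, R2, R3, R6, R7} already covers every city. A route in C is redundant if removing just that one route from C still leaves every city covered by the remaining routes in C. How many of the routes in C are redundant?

3

Drop R1: Derby uncovered — not redundant.
Drop R2: Carlisle, Lincoln uncovered — not redundant.
Drop R3: the rest still cover every city — redundant.
Drop R6: the rest still cover every city — redundant.
Drop R7: the rest still cover every city — redundant.
3 redundant: R3, R6, R7.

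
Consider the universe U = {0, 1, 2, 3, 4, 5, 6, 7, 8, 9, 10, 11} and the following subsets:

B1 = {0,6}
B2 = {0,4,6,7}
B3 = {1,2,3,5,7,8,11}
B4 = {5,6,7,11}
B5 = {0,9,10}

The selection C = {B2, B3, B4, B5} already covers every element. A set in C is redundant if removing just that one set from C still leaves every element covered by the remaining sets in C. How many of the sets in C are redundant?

1

Drop B2: 4 uncovered — not redundant.
Drop B3: 1, 2, 3, 8 uncovered — not redundant.
Drop B4: the rest still cover every element — redundant.
Drop B5: 9, 10 uncovered — not redundant.
1 redundant: B4.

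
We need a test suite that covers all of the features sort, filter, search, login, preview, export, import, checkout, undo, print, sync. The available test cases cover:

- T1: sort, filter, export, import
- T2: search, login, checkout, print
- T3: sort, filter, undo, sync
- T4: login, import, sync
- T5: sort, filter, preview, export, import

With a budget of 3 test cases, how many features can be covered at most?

Choosing T2, T3, T5 covers {sort, filter, search, login, preview, export, import, checkout, undo, print, sync} — 11 features.
That is all 11 features.

11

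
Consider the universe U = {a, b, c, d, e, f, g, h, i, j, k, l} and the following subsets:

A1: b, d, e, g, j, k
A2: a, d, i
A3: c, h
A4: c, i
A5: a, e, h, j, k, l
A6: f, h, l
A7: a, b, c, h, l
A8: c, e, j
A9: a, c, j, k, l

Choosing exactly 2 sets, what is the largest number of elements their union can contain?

Choosing A1, A7 covers {a, b, c, d, e, g, h, j, k, l} — 10 elements.
No choice of 2 sets does better; here f, i are left uncovered.

10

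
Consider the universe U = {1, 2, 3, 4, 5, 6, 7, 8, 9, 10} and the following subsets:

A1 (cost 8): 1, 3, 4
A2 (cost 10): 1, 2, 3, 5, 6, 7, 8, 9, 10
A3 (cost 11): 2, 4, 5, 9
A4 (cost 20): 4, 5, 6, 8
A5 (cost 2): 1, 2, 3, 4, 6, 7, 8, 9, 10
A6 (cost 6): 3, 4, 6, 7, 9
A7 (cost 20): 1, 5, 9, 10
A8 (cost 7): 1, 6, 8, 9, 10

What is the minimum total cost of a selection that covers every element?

A2, A5 cover every element at cost 10 + 2 = 12.
Any cover uses at least 2 sets; among all covering selections none totals below 12.

12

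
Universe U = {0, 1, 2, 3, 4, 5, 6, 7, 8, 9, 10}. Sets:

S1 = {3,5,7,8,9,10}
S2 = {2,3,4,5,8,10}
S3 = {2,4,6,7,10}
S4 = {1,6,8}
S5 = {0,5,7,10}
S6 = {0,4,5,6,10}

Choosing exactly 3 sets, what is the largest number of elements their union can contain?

10

Choosing S1, S2, S4 covers {1, 2, 3, 4, 5, 6, 7, 8, 9, 10} — 10 elements.
No choice of 3 sets does better; here 0 is left uncovered.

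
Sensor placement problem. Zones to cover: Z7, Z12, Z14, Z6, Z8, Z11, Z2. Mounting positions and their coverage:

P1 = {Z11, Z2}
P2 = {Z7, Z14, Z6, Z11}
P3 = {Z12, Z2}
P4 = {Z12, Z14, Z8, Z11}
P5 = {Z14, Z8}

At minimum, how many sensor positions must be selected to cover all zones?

P1, P2, P4 together cover {Z7, Z12, Z14, Z6, Z8, Z11, Z2} — every zone.
No 2 of the 5 sensor positions cover everything (all 10 pairs fall short), so 3 is minimum.

3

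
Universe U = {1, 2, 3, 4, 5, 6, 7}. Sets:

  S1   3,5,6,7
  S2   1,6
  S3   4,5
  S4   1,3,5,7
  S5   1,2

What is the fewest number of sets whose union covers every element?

S1, S3, S5 together cover {1, 2, 3, 4, 5, 6, 7} — every element.
No 2 of the 5 sets cover everything (all 10 pairs fall short), so 3 is minimum.

3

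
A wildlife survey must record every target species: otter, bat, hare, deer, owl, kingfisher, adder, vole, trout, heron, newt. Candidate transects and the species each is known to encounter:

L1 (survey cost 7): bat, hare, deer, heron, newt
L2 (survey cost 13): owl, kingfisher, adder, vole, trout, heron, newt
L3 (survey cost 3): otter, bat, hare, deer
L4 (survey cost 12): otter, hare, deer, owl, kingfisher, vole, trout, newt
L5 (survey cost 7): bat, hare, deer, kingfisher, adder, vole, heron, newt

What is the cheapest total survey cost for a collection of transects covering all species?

L2, L3 cover every species at survey cost 13 + 3 = 16.
Any cover uses at least 2 transects; among all covering selections none totals below 16.
Greedy by coverage-per-survey cost would pick L3, L5, L4 for 22 — worse than the optimum 16.

16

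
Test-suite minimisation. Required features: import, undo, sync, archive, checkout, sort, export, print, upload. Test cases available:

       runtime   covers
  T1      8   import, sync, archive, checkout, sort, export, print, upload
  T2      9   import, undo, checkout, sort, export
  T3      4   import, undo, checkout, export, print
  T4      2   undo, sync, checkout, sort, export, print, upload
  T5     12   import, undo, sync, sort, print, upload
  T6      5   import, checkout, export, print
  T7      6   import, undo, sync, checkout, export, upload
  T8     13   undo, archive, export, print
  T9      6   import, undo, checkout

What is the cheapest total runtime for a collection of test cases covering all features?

10

T1, T4 cover every feature at runtime 8 + 2 = 10.
Any cover uses at least 2 test cases; among all covering selections none totals below 10.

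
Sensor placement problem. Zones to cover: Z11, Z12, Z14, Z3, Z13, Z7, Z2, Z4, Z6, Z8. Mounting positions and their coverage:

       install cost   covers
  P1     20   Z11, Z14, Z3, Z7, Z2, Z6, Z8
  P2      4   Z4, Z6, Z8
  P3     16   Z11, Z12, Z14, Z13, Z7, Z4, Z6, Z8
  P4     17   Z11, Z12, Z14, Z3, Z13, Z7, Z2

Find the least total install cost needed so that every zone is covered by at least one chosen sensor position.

21

P2, P4 cover every zone at install cost 4 + 17 = 21.
Any cover uses at least 2 sensor positions; among all covering selections none totals below 21.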